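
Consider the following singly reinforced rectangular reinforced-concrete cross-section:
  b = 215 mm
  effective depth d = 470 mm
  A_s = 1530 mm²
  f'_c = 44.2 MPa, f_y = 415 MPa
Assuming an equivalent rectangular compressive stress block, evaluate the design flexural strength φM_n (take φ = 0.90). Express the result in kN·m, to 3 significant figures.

φM_n ≈ 246 kN·m

T = A_s f_y = 1530 × 415 = 634950 N = 634.95 kN.
From C = T: a = T/(0.85 f'_c b) = 634950/(0.85 × 44.2 × 215) = 78.61 mm.
M_n = T(d − a/2) = 634.95 kN × (470 − 39.305) mm = 273.47 kN·m.
φM_n = 0.90 × 273.47 = 246.12 kN·m.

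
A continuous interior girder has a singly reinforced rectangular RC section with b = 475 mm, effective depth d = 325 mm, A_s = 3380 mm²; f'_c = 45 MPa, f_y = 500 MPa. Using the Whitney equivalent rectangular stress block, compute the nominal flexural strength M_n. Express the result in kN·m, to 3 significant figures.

T = A_s f_y = 3380 × 500 = 1690000 N = 1690 kN.
From C = T: a = T/(0.85 f'_c b) = 1690000/(0.85 × 45 × 475) = 93.02 mm.
M_n = T(d − a/2) = 1690 kN × (325 − 46.51) mm = 470.65 kN·m.

M_n ≈ 471 kN·m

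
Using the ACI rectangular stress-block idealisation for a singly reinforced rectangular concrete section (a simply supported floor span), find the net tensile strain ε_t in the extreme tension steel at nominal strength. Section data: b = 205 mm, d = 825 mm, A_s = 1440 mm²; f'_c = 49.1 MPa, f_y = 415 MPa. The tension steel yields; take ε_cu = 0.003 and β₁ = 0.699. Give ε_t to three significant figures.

a = A_s f_y/(0.85 f'_c b) = 69.85 mm.
β₁ = 0.699, so c = a/β₁ = 69.85/0.699 = 99.93 mm.
From the linear strain diagram with ε_cu = 0.003: ε_t = 0.003 (d − c)/c = 0.003 × (825 − 99.93)/99.93 = 0.0218.
Since ε_t ≥ 0.005, the section is tension-controlled.

ε_t ≈ 0.0218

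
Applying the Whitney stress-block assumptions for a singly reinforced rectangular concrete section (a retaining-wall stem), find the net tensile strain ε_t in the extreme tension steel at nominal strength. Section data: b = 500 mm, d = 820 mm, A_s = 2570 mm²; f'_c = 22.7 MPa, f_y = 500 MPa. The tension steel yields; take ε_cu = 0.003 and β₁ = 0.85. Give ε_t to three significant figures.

ε_t ≈ 0.0127

a = A_s f_y/(0.85 f'_c b) = 133.20 mm.
β₁ = 0.85, so c = a/β₁ = 133.20/0.85 = 156.71 mm.
From the linear strain diagram with ε_cu = 0.003: ε_t = 0.003 (d − c)/c = 0.003 × (820 − 156.71)/156.71 = 0.0127.
Since ε_t ≥ 0.005, the section is tension-controlled.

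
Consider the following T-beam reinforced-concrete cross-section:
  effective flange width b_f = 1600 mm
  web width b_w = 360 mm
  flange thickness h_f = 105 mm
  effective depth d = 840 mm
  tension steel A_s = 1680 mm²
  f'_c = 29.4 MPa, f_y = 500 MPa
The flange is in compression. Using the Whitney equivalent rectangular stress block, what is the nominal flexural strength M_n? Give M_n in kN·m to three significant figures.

M_n ≈ 697 kN·m

Tension: T = A_s f_y = 1680 × 500 = 840000 N.
Try a within the flange: a = T/(0.85 f'_c b_f) = 840000/(0.85 × 29.4 × 1600) = 21.01 mm.
Since a = 21.01 ≤ h_f = 105 mm, the stress block lies entirely in the flange; analyse as a rectangular beam of width b_f.
M_n = T(d − a/2) = 840000 × (840 − 10.505) = 696.78 × 10⁶ N·mm.
M_n = 696.78 kN·m.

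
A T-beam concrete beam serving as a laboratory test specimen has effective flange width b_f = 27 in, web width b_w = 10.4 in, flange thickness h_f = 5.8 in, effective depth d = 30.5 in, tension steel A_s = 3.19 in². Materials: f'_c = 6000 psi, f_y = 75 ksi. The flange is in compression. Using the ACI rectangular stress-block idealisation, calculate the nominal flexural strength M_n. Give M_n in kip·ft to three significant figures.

M_n ≈ 591 kip·ft

Tension: T = A_s f_y = 3.19 × 75 = 239.25 kips.
Try a within the flange: a = T/(0.85 f'_c b_f) = 239.25/(0.85 × 6 × 27) = 1.737 in.
Since a = 1.737 ≤ h_f = 5.8 in, the stress block lies entirely in the flange; analyse as a rectangular beam of width b_f.
M_n = T(d − a/2) = 239.25 × (30.5 − 0.8685) = 7089.3 kip·in.
M_n = 7089.3/12 = 590.78 kip·ft.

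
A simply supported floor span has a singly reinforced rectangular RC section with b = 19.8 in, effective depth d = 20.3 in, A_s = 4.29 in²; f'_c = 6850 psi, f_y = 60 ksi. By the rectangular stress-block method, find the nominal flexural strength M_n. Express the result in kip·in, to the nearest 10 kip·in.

M_n ≈ 4940 kip·in

T = A_s f_y = 4.29 × 60 = 257.4 kips.
a = T/(0.85 f'_c b) = 257.4/(0.85 × 6.85 × 19.8) = 2.233 in.
M_n = T(d − a/2) = 257.4 × (20.3 − 1.1165) = 4937.8 kip·in.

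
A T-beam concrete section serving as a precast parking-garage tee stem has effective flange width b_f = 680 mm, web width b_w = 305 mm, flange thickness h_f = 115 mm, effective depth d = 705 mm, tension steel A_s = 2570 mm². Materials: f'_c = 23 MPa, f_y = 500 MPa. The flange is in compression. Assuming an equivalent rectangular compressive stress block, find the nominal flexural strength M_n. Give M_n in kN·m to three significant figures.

Tension: T = A_s f_y = 2570 × 500 = 1285000 N.
Try a within the flange: a = T/(0.85 f'_c b_f) = 1285000/(0.85 × 23 × 680) = 96.66 mm.
Since a = 96.66 ≤ h_f = 115 mm, the stress block lies entirely in the flange; analyse as a rectangular beam of width b_f.
M_n = T(d − a/2) = 1285000 × (705 − 48.33) = 843.82 × 10⁶ N·mm.
M_n = 843.82 kN·m.

M_n ≈ 844 kN·m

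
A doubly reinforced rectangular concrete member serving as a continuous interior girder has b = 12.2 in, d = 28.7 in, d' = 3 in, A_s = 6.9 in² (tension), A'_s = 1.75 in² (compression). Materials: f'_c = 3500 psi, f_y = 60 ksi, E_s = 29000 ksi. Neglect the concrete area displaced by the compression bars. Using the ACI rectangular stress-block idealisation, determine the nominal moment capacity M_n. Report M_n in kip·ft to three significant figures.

M_n ≈ 854 kip·ft

Assume both steels yield.
a = (A_s − A'_s) f_y/(0.85 f'_c b) = (6.9 − 1.75) × 60/(0.85 × 3.5 × 12.2) = 8.514 in.
c = a/β₁ = 8.514/0.85 = 10.016 in; ε'_s = 0.003(c − d')/c = 0.0021 ≥ ε_y = 0.0021, so the compression steel yields.
M_n = (A_s − A'_s) f_y (d − a/2) + A'_s f_y (d − d') = 309 × (28.7 − 4.257) + 105 × (28.7 − 3) = 7552.9 + 2698.5 = 10251.4 kip·in = 10251.4/12 = 854.28 kip·ft.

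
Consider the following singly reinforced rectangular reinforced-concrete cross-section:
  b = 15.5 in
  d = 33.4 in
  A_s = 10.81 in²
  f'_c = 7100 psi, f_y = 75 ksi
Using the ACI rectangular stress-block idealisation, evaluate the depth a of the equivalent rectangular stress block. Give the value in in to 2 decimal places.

T = A_s f_y = 10.81 × 75 = 810.75 kips.
a = T/(0.85 f'_c b) = 810.75/(0.85 × 7.1 × 15.5) = 8.67 in.

a ≈ 8.67 in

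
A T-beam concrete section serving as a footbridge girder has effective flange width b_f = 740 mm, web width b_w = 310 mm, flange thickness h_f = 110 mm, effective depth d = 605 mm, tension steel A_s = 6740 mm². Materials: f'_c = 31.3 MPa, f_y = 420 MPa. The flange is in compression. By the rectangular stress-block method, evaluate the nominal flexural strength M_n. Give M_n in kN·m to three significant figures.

Tension: T = A_s f_y = 6740 × 420 = 2830800 N.
Try a within the flange: a = T/(0.85 f'_c b_f) = 2830800/(0.85 × 31.3 × 740) = 143.79 mm.
a = 143.79 > h_f = 110 mm: the block extends into the web. Split into flange-overhang and web parts.
C_f = 0.85 f'_c (b_f − b_w) h_f = 0.85 × 31.3 × (740 − 310) × 110 = 1258417 N.
Remaining web compression depth: a_w = (T − C_f)/(0.85 f'_c b_w) = (2830800 − 1258417)/(0.85 × 31.3 × 310) = 190.65 mm.
M_n = C_f(d − h_f/2) + (T − C_f)(d − a_w/2) = 1258417 × (605 − 55) + 1572383 × (605 − 95.325) = 692.13 + 801.40 = 1493.53 × 10⁶ N·mm.
M_n = 1493.53 kN·m.

M_n ≈ 1490 kN·m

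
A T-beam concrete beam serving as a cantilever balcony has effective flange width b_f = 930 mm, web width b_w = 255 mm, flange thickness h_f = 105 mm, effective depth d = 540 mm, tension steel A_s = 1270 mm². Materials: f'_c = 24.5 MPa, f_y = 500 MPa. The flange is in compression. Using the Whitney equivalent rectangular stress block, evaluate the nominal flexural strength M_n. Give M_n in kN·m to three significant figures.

M_n ≈ 332 kN·m

Tension: T = A_s f_y = 1270 × 500 = 635000 N.
Try a within the flange: a = T/(0.85 f'_c b_f) = 635000/(0.85 × 24.5 × 930) = 32.79 mm.
Since a = 32.79 ≤ h_f = 105 mm, the stress block lies entirely in the flange; analyse as a rectangular beam of width b_f.
M_n = T(d − a/2) = 635000 × (540 − 16.395) = 332.49 × 10⁶ N·mm.
M_n = 332.49 kN·m.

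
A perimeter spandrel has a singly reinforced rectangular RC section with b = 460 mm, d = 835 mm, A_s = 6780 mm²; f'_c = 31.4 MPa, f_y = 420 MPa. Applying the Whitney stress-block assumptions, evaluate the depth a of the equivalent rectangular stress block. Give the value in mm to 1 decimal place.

T = A_s f_y = 6780 × 420 = 2847600 N = 2847.6 kN.
Setting C = 0.85 f'_c a b equal to T: a = 2847600/(0.85 × 31.4 × 460) = 231.9 mm.

a ≈ 231.9 mm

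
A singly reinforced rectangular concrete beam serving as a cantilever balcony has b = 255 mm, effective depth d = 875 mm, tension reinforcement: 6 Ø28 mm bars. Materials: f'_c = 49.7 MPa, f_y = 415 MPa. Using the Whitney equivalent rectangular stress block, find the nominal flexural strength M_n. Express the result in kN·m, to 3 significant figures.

M_n ≈ 1230 kN·m

A_s = 6 × 616 = 3696 mm².
T = A_s f_y = 3696 × 415 = 1533840 N = 1533.84 kN.
From C = T: a = T/(0.85 f'_c b) = 1533840/(0.85 × 49.7 × 255) = 142.39 mm.
M_n = T(d − a/2) = 1533.84 kN × (875 − 71.195) mm = 1232.91 kN·m.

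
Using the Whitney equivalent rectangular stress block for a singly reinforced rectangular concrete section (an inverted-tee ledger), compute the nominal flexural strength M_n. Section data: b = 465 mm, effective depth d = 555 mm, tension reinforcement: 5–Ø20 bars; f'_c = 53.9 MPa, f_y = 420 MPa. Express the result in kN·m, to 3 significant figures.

M_n ≈ 356 kN·m

A_s = 5 × 314 = 1570 mm².
T = A_s f_y = 1570 × 420 = 659400 N = 659.4 kN.
From C = T: a = T/(0.85 f'_c b) = 659400/(0.85 × 53.9 × 465) = 30.95 mm.
M_n = T(d − a/2) = 659.4 kN × (555 − 15.475) mm = 355.76 kN·m.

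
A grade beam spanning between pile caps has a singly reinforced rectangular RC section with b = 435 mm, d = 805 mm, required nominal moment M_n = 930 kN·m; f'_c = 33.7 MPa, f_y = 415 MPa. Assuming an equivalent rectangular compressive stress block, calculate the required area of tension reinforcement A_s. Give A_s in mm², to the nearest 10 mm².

A_s ≈ 2970 mm²

With M_n = 0.85 f'_c a b (d − a/2), solve the quadratic for a:
a = d − √(d² − 2M_n/(0.85 f'_c b)) = 805 − √(805² − 2 × 930×10⁶/(0.85 × 33.7 × 435)) = 98.77 mm.
A_s = 0.85 f'_c a b / f_y = 0.85 × 33.7 × 98.77 × 435 / 415 = 2965.6 mm².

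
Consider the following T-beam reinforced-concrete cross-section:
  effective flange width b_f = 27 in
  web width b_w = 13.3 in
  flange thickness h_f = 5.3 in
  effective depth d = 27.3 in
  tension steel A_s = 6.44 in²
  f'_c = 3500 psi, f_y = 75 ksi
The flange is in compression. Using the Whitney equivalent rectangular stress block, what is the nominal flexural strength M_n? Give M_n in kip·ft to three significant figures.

M_n ≈ 976 kip·ft

Tension: T = A_s f_y = 6.44 × 75 = 483 kips.
Try a within the flange: a = T/(0.85 f'_c b_f) = 483/(0.85 × 3.5 × 27) = 6.013 in.
a = 6.013 > h_f = 5.3 in: the block extends into the web. Split into flange-overhang and web parts.
C_f = 0.85 f'_c (b_f − b_w) h_f = 0.85 × 3.5 × (27 − 13.3) × 5.3 = 216.0 kips.
Remaining web compression depth: a_w = (T − C_f)/(0.85 f'_c b_w) = (483 − 216.0)/(0.85 × 3.5 × 13.3) = 6.748 in.
M_n = C_f(d − h_f/2) + (T − C_f)(d − a_w/2) = 216.0 × (27.3 − 2.65) + 267 × (27.3 − 3.374) = 5324.4 + 6388.2 = 11712.6 kip·in.
M_n = 11712.6/12 = 976.05 kip·ft.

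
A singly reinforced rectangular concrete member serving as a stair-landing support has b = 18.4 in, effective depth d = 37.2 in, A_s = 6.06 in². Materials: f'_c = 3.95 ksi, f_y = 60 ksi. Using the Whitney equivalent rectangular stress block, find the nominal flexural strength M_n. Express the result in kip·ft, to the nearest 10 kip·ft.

M_n ≈ 1040 kip·ft

T = A_s f_y = 6.06 × 60 = 363.6 kips.
a = T/(0.85 f'_c b) = 363.6/(0.85 × 3.95 × 18.4) = 5.886 in.
M_n = T(d − a/2) = 363.6 × (37.2 − 2.943) = 12455.8 kip·in = 12455.8/12 = 1037.98 kip·ft.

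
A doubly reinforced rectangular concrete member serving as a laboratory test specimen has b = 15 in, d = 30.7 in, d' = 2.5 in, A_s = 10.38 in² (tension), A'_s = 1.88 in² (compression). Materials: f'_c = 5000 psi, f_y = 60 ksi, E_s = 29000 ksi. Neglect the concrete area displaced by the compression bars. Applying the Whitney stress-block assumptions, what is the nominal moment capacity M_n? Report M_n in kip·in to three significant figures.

M_n ≈ 16800 kip·in

Assume both steels yield.
a = (A_s − A'_s) f_y/(0.85 f'_c b) = (10.38 − 1.88) × 60/(0.85 × 5 × 15) = 8.000 in.
c = a/β₁ = 8.000/0.8 = 10.000 in; ε'_s = 0.003(c − d')/c = 0.0022 ≥ ε_y = 0.0021, so the compression steel yields.
M_n = (A_s − A'_s) f_y (d − a/2) + A'_s f_y (d − d') = 510 × (30.7 − 4) + 112.8 × (30.7 − 2.5) = 13617.0 + 3181.0 = 16798.0 kip·in.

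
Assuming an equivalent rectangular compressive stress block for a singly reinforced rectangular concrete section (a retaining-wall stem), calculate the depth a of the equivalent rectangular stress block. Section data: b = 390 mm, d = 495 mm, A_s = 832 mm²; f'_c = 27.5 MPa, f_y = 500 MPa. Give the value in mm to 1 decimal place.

a ≈ 45.6 mm

T = A_s f_y = 832 × 500 = 416000 N = 416 kN.
Setting C = 0.85 f'_c a b equal to T: a = 416000/(0.85 × 27.5 × 390) = 45.6 mm.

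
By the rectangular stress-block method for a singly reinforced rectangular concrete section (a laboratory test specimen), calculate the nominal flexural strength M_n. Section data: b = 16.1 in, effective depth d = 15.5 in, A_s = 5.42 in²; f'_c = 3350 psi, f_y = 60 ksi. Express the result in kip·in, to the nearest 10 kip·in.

M_n ≈ 3890 kip·in

T = A_s f_y = 5.42 × 60 = 325.2 kips.
a = T/(0.85 f'_c b) = 325.2/(0.85 × 3.35 × 16.1) = 7.094 in.
M_n = T(d − a/2) = 325.2 × (15.5 − 3.547) = 3887.1 kip·in.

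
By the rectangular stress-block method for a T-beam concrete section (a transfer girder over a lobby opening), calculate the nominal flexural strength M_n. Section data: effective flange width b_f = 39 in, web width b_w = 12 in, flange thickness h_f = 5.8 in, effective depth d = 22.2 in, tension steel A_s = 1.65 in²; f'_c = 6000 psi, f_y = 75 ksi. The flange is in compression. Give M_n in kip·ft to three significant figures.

M_n ≈ 226 kip·ft

Tension: T = A_s f_y = 1.65 × 75 = 123.75 kips.
Try a within the flange: a = T/(0.85 f'_c b_f) = 123.75/(0.85 × 6 × 39) = 0.622 in.
Since a = 0.622 ≤ h_f = 5.8 in, the stress block lies entirely in the flange; analyse as a rectangular beam of width b_f.
M_n = T(d − a/2) = 123.75 × (22.2 − 0.311) = 2708.8 kip·in.
M_n = 2708.8/12 = 225.73 kip·ft.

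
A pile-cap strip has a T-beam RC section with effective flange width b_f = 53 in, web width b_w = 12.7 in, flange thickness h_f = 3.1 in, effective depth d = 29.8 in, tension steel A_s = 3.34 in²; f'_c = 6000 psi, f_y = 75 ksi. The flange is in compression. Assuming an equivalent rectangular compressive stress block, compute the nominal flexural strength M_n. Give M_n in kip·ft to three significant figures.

M_n ≈ 612 kip·ft

Tension: T = A_s f_y = 3.34 × 75 = 250.5 kips.
Try a within the flange: a = T/(0.85 f'_c b_f) = 250.5/(0.85 × 6 × 53) = 0.927 in.
Since a = 0.927 ≤ h_f = 3.1 in, the stress block lies entirely in the flange; analyse as a rectangular beam of width b_f.
M_n = T(d − a/2) = 250.5 × (29.8 − 0.4635) = 7348.8 kip·in.
M_n = 7348.8/12 = 612.40 kip·ft.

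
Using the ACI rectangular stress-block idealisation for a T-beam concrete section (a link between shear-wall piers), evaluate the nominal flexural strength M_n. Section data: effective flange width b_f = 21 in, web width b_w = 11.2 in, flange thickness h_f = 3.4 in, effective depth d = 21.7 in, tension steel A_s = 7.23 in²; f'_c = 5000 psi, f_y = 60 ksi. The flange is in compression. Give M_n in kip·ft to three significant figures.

M_n ≈ 690 kip·ft

Tension: T = A_s f_y = 7.23 × 60 = 433.8 kips.
Try a within the flange: a = T/(0.85 f'_c b_f) = 433.8/(0.85 × 5 × 21) = 4.861 in.
a = 4.861 > h_f = 3.4 in: the block extends into the web. Split into flange-overhang and web parts.
C_f = 0.85 f'_c (b_f − b_w) h_f = 0.85 × 5 × (21 − 11.2) × 3.4 = 141.6 kips.
Remaining web compression depth: a_w = (T − C_f)/(0.85 f'_c b_w) = (433.8 − 141.6)/(0.85 × 5 × 11.2) = 6.139 in.
M_n = C_f(d − h_f/2) + (T − C_f)(d − a_w/2) = 141.6 × (21.7 − 1.7) + 292.2 × (21.7 − 3.0695) = 2832.0 + 5443.8 = 8275.8 kip·in.
M_n = 8275.8/12 = 689.65 kip·ft.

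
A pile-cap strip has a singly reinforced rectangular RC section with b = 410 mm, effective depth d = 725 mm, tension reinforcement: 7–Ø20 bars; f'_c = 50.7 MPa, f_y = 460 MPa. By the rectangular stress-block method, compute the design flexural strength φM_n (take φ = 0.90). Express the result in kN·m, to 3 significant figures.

φM_n ≈ 634 kN·m

A_s = 7 × 314 = 2198 mm².
T = A_s f_y = 2198 × 460 = 1011080 N = 1011.08 kN.
From C = T: a = T/(0.85 f'_c b) = 1011080/(0.85 × 50.7 × 410) = 57.22 mm.
M_n = T(d − a/2) = 1011.08 kN × (725 − 28.61) mm = 704.11 kN·m.
φM_n = 0.90 × 704.11 = 633.70 kN·m.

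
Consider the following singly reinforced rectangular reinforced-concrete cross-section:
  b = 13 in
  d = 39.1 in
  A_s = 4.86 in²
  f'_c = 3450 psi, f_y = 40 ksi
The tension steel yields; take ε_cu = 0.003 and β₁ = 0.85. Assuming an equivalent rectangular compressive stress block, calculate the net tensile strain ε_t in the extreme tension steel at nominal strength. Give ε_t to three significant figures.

ε_t ≈ 0.0166

a = A_s f_y/(0.85 f'_c b) = 5.099 in.
β₁ = 0.85, so c = a/β₁ = 5.099/0.85 = 5.999 in.
From the linear strain diagram with ε_cu = 0.003: ε_t = 0.003 (d − c)/c = 0.003 × (39.1 − 5.999)/5.999 = 0.0166.
Since ε_t ≥ 0.005, the section is tension-controlled.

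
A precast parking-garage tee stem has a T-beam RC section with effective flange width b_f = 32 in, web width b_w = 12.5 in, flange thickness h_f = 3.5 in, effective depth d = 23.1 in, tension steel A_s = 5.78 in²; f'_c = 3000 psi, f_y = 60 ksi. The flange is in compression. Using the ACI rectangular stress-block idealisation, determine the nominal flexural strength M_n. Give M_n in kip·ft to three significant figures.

M_n ≈ 603 kip·ft

Tension: T = A_s f_y = 5.78 × 60 = 346.8 kips.
Try a within the flange: a = T/(0.85 f'_c b_f) = 346.8/(0.85 × 3 × 32) = 4.250 in.
a = 4.250 > h_f = 3.5 in: the block extends into the web. Split into flange-overhang and web parts.
C_f = 0.85 f'_c (b_f − b_w) h_f = 0.85 × 3 × (32 − 12.5) × 3.5 = 174.0 kips.
Remaining web compression depth: a_w = (T − C_f)/(0.85 f'_c b_w) = (346.8 − 174.0)/(0.85 × 3 × 12.5) = 5.421 in.
M_n = C_f(d − h_f/2) + (T − C_f)(d − a_w/2) = 174.0 × (23.1 − 1.75) + 172.8 × (23.1 − 2.7105) = 3714.9 + 3523.3 = 7238.2 kip·in.
M_n = 7238.2/12 = 603.18 kip·ft.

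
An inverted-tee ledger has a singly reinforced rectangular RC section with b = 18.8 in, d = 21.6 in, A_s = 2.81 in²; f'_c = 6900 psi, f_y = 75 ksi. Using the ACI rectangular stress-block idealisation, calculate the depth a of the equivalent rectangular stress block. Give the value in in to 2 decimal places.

T = A_s f_y = 2.81 × 75 = 210.75 kips.
a = T/(0.85 f'_c b) = 210.75/(0.85 × 6.9 × 18.8) = 1.91 in.

a ≈ 1.91 in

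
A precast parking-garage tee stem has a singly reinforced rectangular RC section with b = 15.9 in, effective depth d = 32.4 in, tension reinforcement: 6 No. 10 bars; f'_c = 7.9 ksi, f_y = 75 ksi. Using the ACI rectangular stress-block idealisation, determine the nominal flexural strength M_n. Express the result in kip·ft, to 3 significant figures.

M_n ≈ 1420 kip·ft

A_s = 6 × 1.27 = 7.62 in².
T = A_s f_y = 7.62 × 75 = 571.5 kips.
a = T/(0.85 f'_c b) = 571.5/(0.85 × 7.9 × 15.9) = 5.353 in.
M_n = T(d − a/2) = 571.5 × (32.4 − 2.6765) = 16987.0 kip·in = 16987.0/12 = 1415.58 kip·ft.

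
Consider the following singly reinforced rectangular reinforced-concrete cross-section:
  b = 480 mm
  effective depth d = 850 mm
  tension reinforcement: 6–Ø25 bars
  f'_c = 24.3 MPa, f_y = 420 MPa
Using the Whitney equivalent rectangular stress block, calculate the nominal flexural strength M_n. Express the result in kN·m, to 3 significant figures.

M_n ≈ 975 kN·m

A_s = 6 × 491 = 2946 mm².
T = A_s f_y = 2946 × 420 = 1237320 N = 1237.32 kN.
From C = T: a = T/(0.85 f'_c b) = 1237320/(0.85 × 24.3 × 480) = 124.80 mm.
M_n = T(d − a/2) = 1237.32 kN × (850 − 62.4) mm = 974.51 kN·m.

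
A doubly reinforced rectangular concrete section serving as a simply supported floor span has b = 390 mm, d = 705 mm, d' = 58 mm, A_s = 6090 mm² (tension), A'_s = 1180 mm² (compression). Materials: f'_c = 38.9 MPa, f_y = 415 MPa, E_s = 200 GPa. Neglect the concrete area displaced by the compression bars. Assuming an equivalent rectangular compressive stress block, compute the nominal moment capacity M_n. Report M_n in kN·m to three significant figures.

Assume both tension and compression steel yield.
Net tension couple steel: A_s − A'_s = 4910 mm².
a = (A_s − A'_s) f_y / (0.85 f'_c b) = 2037650/(0.85 × 38.9 × 390) = 158.01 mm.
c = a/β₁ = 158.01/0.772 = 204.68 mm; ε'_s = 0.003(c − d')/c = 0.0021 ≥ f_y/E_s = 0.0021, so compression steel does yield.
M_n = (A_s − A'_s) f_y (d − a/2) + A'_s f_y (d − d') = [2037650 × (705 − 79.005) + 489700 × (705 − 58)] × 10⁻⁶ = 1275.56 + 316.84 = 1592.40 kN·m.

M_n ≈ 1590 kN·m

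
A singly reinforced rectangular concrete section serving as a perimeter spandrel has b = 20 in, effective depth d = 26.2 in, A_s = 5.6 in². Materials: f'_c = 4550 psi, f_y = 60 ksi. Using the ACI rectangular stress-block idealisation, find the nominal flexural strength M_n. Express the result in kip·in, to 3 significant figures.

M_n ≈ 8070 kip·in

T = A_s f_y = 5.6 × 60 = 336 kips.
a = T/(0.85 f'_c b) = 336/(0.85 × 4.55 × 20) = 4.344 in.
M_n = T(d − a/2) = 336 × (26.2 − 2.172) = 8073.4 kip·in.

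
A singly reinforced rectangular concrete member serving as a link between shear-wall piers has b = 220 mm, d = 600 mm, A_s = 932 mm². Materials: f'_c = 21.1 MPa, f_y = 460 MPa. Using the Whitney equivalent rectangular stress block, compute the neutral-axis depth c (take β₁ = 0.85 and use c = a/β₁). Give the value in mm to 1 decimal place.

T = A_s f_y = 932 × 460 = 428720 N = 428.72 kN.
Setting C = 0.85 f'_c a b equal to T: a = 428720/(0.85 × 21.1 × 220) = 108.655 mm.
With β₁ = 0.85, c = a/β₁ = 108.655/0.85 = 127.8 mm.

c ≈ 127.8 mm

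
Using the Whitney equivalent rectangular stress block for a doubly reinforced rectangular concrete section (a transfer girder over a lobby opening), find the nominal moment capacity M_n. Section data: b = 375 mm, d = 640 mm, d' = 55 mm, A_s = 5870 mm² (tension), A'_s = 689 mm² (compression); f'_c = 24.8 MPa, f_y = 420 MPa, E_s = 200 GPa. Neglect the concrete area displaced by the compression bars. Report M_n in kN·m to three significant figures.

M_n ≈ 1260 kN·m

Assume both tension and compression steel yield.
Net tension couple steel: A_s − A'_s = 5181 mm².
a = (A_s − A'_s) f_y / (0.85 f'_c b) = 2176020/(0.85 × 24.8 × 375) = 275.27 mm.
c = a/β₁ = 275.27/0.85 = 323.85 mm; ε'_s = 0.003(c − d')/c = 0.0025 ≥ f_y/E_s = 0.0021, so compression steel does yield.
M_n = (A_s − A'_s) f_y (d − a/2) + A'_s f_y (d − d') = [2176020 × (640 − 137.635) + 289380 × (640 − 55)] × 10⁻⁶ = 1093.16 + 169.29 = 1262.45 kN·m.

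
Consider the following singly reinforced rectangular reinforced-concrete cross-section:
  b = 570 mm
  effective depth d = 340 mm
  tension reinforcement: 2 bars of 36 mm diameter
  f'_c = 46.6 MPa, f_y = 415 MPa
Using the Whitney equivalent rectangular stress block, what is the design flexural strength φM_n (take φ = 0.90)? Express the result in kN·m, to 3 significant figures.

φM_n ≈ 244 kN·m

A_s = 2 × 1018 = 2036 mm².
T = A_s f_y = 2036 × 415 = 844940 N = 844.94 kN.
From C = T: a = T/(0.85 f'_c b) = 844940/(0.85 × 46.6 × 570) = 37.42 mm.
M_n = T(d − a/2) = 844.94 kN × (340 − 18.71) mm = 271.47 kN·m.
φM_n = 0.90 × 271.47 = 244.32 kN·m.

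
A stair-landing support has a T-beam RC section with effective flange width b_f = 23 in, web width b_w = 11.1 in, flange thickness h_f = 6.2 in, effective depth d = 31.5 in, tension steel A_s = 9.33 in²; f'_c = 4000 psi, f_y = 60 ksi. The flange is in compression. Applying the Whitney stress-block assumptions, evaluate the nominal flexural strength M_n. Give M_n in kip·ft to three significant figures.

M_n ≈ 1300 kip·ft

Tension: T = A_s f_y = 9.33 × 60 = 559.8 kips.
Try a within the flange: a = T/(0.85 f'_c b_f) = 559.8/(0.85 × 4 × 23) = 7.159 in.
a = 7.159 > h_f = 6.2 in: the block extends into the web. Split into flange-overhang and web parts.
C_f = 0.85 f'_c (b_f − b_w) h_f = 0.85 × 4 × (23 − 11.1) × 6.2 = 250.9 kips.
Remaining web compression depth: a_w = (T − C_f)/(0.85 f'_c b_w) = (559.8 − 250.9)/(0.85 × 4 × 11.1) = 8.185 in.
M_n = C_f(d − h_f/2) + (T − C_f)(d − a_w/2) = 250.9 × (31.5 − 3.1) + 308.9 × (31.5 − 4.0925) = 7125.6 + 8466.2 = 15591.8 kip·in.
M_n = 15591.8/12 = 1299.32 kip·ft.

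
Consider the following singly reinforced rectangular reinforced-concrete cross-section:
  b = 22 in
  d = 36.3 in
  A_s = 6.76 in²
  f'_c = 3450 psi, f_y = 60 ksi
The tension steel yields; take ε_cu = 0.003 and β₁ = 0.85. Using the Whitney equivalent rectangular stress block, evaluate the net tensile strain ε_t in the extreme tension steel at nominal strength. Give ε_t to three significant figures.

a = A_s f_y/(0.85 f'_c b) = 6.287 in.
β₁ = 0.85, so c = a/β₁ = 6.287/0.85 = 7.396 in.
From the linear strain diagram with ε_cu = 0.003: ε_t = 0.003 (d − c)/c = 0.003 × (36.3 − 7.396)/7.396 = 0.0117.
Since ε_t ≥ 0.005, the section is tension-controlled.

ε_t ≈ 0.0117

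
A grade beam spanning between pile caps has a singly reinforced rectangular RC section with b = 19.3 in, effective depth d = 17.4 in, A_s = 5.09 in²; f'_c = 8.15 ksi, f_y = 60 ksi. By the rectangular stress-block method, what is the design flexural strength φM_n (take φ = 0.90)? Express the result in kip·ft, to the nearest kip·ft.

φM_n ≈ 372 kip·ft

T = A_s f_y = 5.09 × 60 = 305.4 kips.
a = T/(0.85 f'_c b) = 305.4/(0.85 × 8.15 × 19.3) = 2.284 in.
M_n = T(d − a/2) = 305.4 × (17.4 − 1.142) = 4965.2 kip·in = 4965.2/12 = 413.77 kip·ft.
φM_n = 0.90 × 413.77 = 372.39 kip·ft.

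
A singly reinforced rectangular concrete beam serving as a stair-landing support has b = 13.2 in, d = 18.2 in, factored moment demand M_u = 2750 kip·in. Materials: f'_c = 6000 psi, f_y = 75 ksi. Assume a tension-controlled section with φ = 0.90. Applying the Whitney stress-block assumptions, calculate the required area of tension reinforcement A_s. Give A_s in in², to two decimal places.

A_s ≈ 2.42 in²

M_n = M_u/φ = 2750/0.90 = 3055.56 kip·in.
From M_n = 0.85 f'_c a b (d − a/2):
a = d − √(d² − 2M_n/(0.85 f'_c b)) = 18.2 − √(18.2² − 2 × 3055.56/(0.85 × 6 × 13.2)) = 2.693 in.
A_s = 0.85 f'_c a b / f_y = 0.85 × 6 × 2.693 × 13.2 / 75 = 2.417 in².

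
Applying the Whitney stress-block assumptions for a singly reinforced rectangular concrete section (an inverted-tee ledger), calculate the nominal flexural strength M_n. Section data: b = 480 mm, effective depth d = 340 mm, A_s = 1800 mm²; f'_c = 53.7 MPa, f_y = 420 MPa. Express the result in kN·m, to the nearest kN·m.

T = A_s f_y = 1800 × 420 = 756000 N = 756 kN.
From C = T: a = T/(0.85 f'_c b) = 756000/(0.85 × 53.7 × 480) = 34.51 mm.
M_n = T(d − a/2) = 756 kN × (340 − 17.255) mm = 244.00 kN·m.

M_n ≈ 244 kN·m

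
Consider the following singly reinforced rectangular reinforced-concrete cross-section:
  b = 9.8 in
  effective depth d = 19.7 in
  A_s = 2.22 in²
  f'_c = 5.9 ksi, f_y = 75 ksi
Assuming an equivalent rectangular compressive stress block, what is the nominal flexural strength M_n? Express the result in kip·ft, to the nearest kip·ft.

M_n ≈ 250 kip·ft

T = A_s f_y = 2.22 × 75 = 166.5 kips.
a = T/(0.85 f'_c b) = 166.5/(0.85 × 5.9 × 9.8) = 3.388 in.
M_n = T(d − a/2) = 166.5 × (19.7 − 1.694) = 2998.0 kip·in = 2998.0/12 = 249.83 kip·ft.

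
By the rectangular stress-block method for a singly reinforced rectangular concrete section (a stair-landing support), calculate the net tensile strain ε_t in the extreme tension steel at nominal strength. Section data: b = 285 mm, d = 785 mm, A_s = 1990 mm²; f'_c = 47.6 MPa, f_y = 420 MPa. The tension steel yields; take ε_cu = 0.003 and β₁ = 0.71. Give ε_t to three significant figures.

a = A_s f_y/(0.85 f'_c b) = 72.48 mm.
β₁ = 0.71, so c = a/β₁ = 72.48/0.71 = 102.08 mm.
From the linear strain diagram with ε_cu = 0.003: ε_t = 0.003 (d − c)/c = 0.003 × (785 − 102.08)/102.08 = 0.0201.
Since ε_t ≥ 0.005, the section is tension-controlled.

ε_t ≈ 0.0201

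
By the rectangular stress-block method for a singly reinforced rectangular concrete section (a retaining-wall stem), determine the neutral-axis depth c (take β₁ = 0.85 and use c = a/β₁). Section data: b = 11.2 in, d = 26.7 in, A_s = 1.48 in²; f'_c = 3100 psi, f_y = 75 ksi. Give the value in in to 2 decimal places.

T = A_s f_y = 1.48 × 75 = 111 kips.
a = T/(0.85 f'_c b) = 111/(0.85 × 3.1 × 11.2) = 3.7612 in.
With β₁ = 0.85, c = a/β₁ = 3.7612/0.85 = 4.42 in.

c ≈ 4.42 in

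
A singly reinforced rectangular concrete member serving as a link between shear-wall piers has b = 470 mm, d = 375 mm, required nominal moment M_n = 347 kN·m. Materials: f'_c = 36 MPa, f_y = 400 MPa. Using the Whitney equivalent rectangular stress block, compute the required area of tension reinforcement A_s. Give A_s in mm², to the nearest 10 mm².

With M_n = 0.85 f'_c a b (d − a/2), solve the quadratic for a:
a = d − √(d² − 2M_n/(0.85 f'_c b)) = 375 − √(375² − 2 × 347×10⁶/(0.85 × 36 × 470)) = 71.08 mm.
A_s = 0.85 f'_c a b / f_y = 0.85 × 36 × 71.08 × 470 / 400 = 2555.7 mm².

A_s ≈ 2560 mm²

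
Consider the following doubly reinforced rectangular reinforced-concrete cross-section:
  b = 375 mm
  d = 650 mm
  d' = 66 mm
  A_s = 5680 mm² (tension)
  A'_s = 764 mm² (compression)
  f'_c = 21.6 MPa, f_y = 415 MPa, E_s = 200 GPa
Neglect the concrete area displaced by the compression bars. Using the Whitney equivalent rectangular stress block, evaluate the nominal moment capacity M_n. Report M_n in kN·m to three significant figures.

Assume both tension and compression steel yield.
Net tension couple steel: A_s − A'_s = 4916 mm².
a = (A_s − A'_s) f_y / (0.85 f'_c b) = 2040140/(0.85 × 21.6 × 375) = 296.32 mm.
c = a/β₁ = 296.32/0.85 = 348.61 mm; ε'_s = 0.003(c − d')/c = 0.0024 ≥ f_y/E_s = 0.0021, so compression steel does yield.
M_n = (A_s − A'_s) f_y (d − a/2) + A'_s f_y (d − d') = [2040140 × (650 − 148.16) + 317060 × (650 − 66)] × 10⁻⁶ = 1023.82 + 185.16 = 1208.98 kN·m.

M_n ≈ 1210 kN·m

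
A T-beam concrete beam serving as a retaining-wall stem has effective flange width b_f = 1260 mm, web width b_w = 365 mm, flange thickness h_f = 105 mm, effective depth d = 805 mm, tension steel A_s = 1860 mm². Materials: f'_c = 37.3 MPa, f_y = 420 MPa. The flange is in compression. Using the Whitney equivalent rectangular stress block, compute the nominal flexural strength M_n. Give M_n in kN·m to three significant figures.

M_n ≈ 621 kN·m

Tension: T = A_s f_y = 1860 × 420 = 781200 N.
Try a within the flange: a = T/(0.85 f'_c b_f) = 781200/(0.85 × 37.3 × 1260) = 19.56 mm.
Since a = 19.56 ≤ h_f = 105 mm, the stress block lies entirely in the flange; analyse as a rectangular beam of width b_f.
M_n = T(d − a/2) = 781200 × (805 − 9.78) = 621.23 × 10⁶ N·mm.
M_n = 621.23 kN·m.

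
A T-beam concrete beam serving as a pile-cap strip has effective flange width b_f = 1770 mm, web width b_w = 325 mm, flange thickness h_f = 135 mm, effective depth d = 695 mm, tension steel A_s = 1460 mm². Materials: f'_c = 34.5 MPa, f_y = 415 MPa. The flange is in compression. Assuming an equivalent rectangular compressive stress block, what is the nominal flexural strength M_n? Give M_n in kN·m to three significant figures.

M_n ≈ 418 kN·m

Tension: T = A_s f_y = 1460 × 415 = 605900 N.
Try a within the flange: a = T/(0.85 f'_c b_f) = 605900/(0.85 × 34.5 × 1770) = 11.67 mm.
Since a = 11.67 ≤ h_f = 135 mm, the stress block lies entirely in the flange; analyse as a rectangular beam of width b_f.
M_n = T(d − a/2) = 605900 × (695 − 5.835) = 417.57 × 10⁶ N·mm.
M_n = 417.57 kN·m.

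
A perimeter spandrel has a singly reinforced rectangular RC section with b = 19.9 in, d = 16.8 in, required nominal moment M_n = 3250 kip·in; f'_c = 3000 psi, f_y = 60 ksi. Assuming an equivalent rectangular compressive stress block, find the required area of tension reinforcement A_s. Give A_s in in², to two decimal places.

A_s ≈ 3.71 in²

From M_n = 0.85 f'_c a b (d − a/2):
a = d − √(d² − 2M_n/(0.85 f'_c b)) = 16.8 − √(16.8² − 2 × 3250/(0.85 × 3 × 19.9)) = 4.384 in.
A_s = 0.85 f'_c a b / f_y = 0.85 × 3 × 4.384 × 19.9 / 60 = 3.708 in².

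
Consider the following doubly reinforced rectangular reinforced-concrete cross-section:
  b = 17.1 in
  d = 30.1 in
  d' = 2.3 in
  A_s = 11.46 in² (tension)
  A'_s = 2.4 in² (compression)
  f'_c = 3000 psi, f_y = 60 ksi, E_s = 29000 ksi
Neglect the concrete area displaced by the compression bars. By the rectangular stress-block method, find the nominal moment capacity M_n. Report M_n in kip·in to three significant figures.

M_n ≈ 17000 kip·in

Assume both steels yield.
a = (A_s − A'_s) f_y/(0.85 f'_c b) = (11.46 − 2.4) × 60/(0.85 × 3 × 17.1) = 12.466 in.
c = a/β₁ = 12.466/0.85 = 14.666 in; ε'_s = 0.003(c − d')/c = 0.0025 ≥ ε_y = 0.0021, so the compression steel yields.
M_n = (A_s − A'_s) f_y (d − a/2) + A'_s f_y (d − d') = 543.6 × (30.1 − 6.233) + 144 × (30.1 − 2.3) = 12974.1 + 4003.2 = 16977.3 kip·in.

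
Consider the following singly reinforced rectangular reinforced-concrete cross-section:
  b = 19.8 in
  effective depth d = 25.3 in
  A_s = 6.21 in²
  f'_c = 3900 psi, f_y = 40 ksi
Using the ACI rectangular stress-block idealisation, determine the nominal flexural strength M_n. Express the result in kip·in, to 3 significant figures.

M_n ≈ 5810 kip·in

T = A_s f_y = 6.21 × 40 = 248.4 kips.
a = T/(0.85 f'_c b) = 248.4/(0.85 × 3.9 × 19.8) = 3.784 in.
M_n = T(d − a/2) = 248.4 × (25.3 − 1.892) = 5814.5 kip·in.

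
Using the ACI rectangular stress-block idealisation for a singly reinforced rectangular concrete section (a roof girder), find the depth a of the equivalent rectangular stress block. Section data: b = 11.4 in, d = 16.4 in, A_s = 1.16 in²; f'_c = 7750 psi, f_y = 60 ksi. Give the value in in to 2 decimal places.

a ≈ 0.93 in

T = A_s f_y = 1.16 × 60 = 69.6 kips.
a = T/(0.85 f'_c b) = 69.6/(0.85 × 7.75 × 11.4) = 0.93 in.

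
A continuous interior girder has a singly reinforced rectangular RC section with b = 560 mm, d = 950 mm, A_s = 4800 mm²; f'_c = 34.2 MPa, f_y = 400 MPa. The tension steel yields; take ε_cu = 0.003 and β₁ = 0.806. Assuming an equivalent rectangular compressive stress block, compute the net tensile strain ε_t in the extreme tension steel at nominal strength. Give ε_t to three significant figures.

a = A_s f_y/(0.85 f'_c b) = 117.94 mm.
β₁ = 0.806, so c = a/β₁ = 117.94/0.806 = 146.33 mm.
From the linear strain diagram with ε_cu = 0.003: ε_t = 0.003 (d − c)/c = 0.003 × (950 − 146.33)/146.33 = 0.0165.
Since ε_t ≥ 0.005, the section is tension-controlled.

ε_t ≈ 0.0165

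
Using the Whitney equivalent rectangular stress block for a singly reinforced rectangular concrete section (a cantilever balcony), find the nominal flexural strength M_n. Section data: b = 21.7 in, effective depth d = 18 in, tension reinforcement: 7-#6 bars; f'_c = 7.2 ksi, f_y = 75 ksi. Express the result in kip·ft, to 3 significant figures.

A_s = 7 × 0.44 = 3.08 in².
T = A_s f_y = 3.08 × 75 = 231 kips.
a = T/(0.85 f'_c b) = 231/(0.85 × 7.2 × 21.7) = 1.739 in.
M_n = T(d − a/2) = 231 × (18 − 0.8695) = 3957.1 kip·in = 3957.1/12 = 329.76 kip·ft.

M_n ≈ 330 kip·ft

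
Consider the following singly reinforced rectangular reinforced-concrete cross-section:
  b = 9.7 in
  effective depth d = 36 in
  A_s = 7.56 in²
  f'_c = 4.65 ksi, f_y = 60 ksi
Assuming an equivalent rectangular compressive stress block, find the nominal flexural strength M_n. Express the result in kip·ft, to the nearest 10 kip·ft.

M_n ≈ 1140 kip·ft

T = A_s f_y = 7.56 × 60 = 453.6 kips.
a = T/(0.85 f'_c b) = 453.6/(0.85 × 4.65 × 9.7) = 11.831 in.
M_n = T(d − a/2) = 453.6 × (36 − 5.9155) = 13646.3 kip·in = 13646.3/12 = 1137.19 kip·ft.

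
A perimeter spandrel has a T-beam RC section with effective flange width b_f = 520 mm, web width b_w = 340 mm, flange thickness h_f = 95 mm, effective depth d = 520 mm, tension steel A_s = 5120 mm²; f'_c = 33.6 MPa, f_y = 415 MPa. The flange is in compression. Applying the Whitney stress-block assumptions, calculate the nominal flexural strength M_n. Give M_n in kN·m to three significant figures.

M_n ≈ 944 kN·m

Tension: T = A_s f_y = 5120 × 415 = 2124800 N.
Try a within the flange: a = T/(0.85 f'_c b_f) = 2124800/(0.85 × 33.6 × 520) = 143.07 mm.
a = 143.07 > h_f = 95 mm: the block extends into the web. Split into flange-overhang and web parts.
C_f = 0.85 f'_c (b_f − b_w) h_f = 0.85 × 33.6 × (520 − 340) × 95 = 488376 N.
Remaining web compression depth: a_w = (T − C_f)/(0.85 f'_c b_w) = (2124800 − 488376)/(0.85 × 33.6 × 340) = 168.52 mm.
M_n = C_f(d − h_f/2) + (T − C_f)(d − a_w/2) = 488376 × (520 − 47.5) + 1636424 × (520 − 84.26) = 230.76 + 713.06 = 943.82 × 10⁶ N·mm.
M_n = 943.82 kN·m.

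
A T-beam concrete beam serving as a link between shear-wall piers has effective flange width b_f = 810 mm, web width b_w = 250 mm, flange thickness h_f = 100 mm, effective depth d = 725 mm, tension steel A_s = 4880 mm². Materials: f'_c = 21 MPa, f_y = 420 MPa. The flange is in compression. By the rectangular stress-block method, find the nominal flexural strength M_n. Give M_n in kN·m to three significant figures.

Tension: T = A_s f_y = 4880 × 420 = 2049600 N.
Try a within the flange: a = T/(0.85 f'_c b_f) = 2049600/(0.85 × 21 × 810) = 141.76 mm.
a = 141.76 > h_f = 100 mm: the block extends into the web. Split into flange-overhang and web parts.
C_f = 0.85 f'_c (b_f − b_w) h_f = 0.85 × 21 × (810 − 250) × 100 = 999600 N.
Remaining web compression depth: a_w = (T − C_f)/(0.85 f'_c b_w) = (2049600 − 999600)/(0.85 × 21 × 250) = 235.29 mm.
M_n = C_f(d − h_f/2) + (T − C_f)(d − a_w/2) = 999600 × (725 − 50) + 1050000 × (725 − 117.645) = 674.73 + 637.72 = 1312.45 × 10⁶ N·mm.
M_n = 1312.45 kN·m.

M_n ≈ 1310 kN·m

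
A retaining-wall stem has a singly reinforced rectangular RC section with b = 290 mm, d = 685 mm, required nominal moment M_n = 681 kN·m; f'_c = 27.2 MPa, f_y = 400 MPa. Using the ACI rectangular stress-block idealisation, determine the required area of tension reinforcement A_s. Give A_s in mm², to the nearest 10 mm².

A_s ≈ 2840 mm²

With M_n = 0.85 f'_c a b (d − a/2), solve the quadratic for a:
a = d − √(d² − 2M_n/(0.85 f'_c b)) = 685 − √(685² − 2 × 681×10⁶/(0.85 × 27.2 × 290)) = 169.16 mm.
A_s = 0.85 f'_c a b / f_y = 0.85 × 27.2 × 169.16 × 290 / 400 = 2835.5 mm².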